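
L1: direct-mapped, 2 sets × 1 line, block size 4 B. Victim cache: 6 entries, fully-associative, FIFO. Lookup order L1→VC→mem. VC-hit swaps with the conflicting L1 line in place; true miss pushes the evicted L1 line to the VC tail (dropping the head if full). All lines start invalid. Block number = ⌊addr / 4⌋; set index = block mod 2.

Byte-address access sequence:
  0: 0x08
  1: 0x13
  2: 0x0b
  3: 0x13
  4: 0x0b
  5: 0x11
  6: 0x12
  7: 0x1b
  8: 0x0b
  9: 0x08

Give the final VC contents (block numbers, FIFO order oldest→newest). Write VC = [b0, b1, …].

#0 0x8→b2/s0 MISS; vc=[]
#1 0x13→b4/s0 MISS; vc=[2]
#2 0xb→b2/s0 VC-HIT; vc=[4]
#3 0x13→b4/s0 VC-HIT; vc=[2]
#4 0xb→b2/s0 VC-HIT; vc=[4]
#5 0x11→b4/s0 VC-HIT; vc=[2]
#6 0x12→b4/s0 L1-HIT; vc=[2]
#7 0x1b→b6/s0 MISS; vc=[2,4]
#8 0xb→b2/s0 VC-HIT; vc=[6,4]
#9 0x8→b2/s0 L1-HIT; vc=[6,4]

VC = [6, 4]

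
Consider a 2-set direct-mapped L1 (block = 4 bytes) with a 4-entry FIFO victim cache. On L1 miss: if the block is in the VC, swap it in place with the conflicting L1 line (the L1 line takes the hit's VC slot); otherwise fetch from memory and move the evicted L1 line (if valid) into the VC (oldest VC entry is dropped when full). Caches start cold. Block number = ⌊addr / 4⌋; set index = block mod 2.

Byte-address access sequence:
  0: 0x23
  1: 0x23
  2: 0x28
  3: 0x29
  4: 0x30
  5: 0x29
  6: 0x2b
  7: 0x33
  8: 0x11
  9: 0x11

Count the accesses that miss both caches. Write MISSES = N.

0: 0x23 (blk 8, set 0) → MISS  vc=[]
1: 0x23 (blk 8, set 0) → L1-HIT  vc=[]
2: 0x28 (blk 10, set 0) → MISS  vc=[8]
3: 0x29 (blk 10, set 0) → L1-HIT  vc=[8]
4: 0x30 (blk 12, set 0) → MISS  vc=[8, 10]
5: 0x29 (blk 10, set 0) → VC-HIT  vc=[8, 12]
6: 0x2b (blk 10, set 0) → L1-HIT  vc=[8, 12]
7: 0x33 (blk 12, set 0) → VC-HIT  vc=[8, 10]
8: 0x11 (blk 4, set 0) → MISS  vc=[8, 10, 12]
9: 0x11 (blk 4, set 0) → L1-HIT  vc=[8, 10, 12]

MISSES = 4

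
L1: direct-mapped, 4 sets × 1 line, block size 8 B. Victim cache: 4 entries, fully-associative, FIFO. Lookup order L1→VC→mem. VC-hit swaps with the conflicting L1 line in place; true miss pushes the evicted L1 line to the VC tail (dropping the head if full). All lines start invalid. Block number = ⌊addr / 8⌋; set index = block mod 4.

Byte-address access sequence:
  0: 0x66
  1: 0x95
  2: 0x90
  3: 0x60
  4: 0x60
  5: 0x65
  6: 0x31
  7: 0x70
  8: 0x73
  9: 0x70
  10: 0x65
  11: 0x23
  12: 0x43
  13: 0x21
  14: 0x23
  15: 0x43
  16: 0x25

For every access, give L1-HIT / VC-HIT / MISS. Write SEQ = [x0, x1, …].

0: 0x66 (blk 12, set 0) → MISS  vc=[]
1: 0x95 (blk 18, set 2) → MISS  vc=[]
2: 0x90 (blk 18, set 2) → L1-HIT  vc=[]
3: 0x60 (blk 12, set 0) → L1-HIT  vc=[]
4: 0x60 (blk 12, set 0) → L1-HIT  vc=[]
5: 0x65 (blk 12, set 0) → L1-HIT  vc=[]
6: 0x31 (blk 6, set 2) → MISS  vc=[18]
7: 0x70 (blk 14, set 2) → MISS  vc=[18, 6]
8: 0x73 (blk 14, set 2) → L1-HIT  vc=[18, 6]
9: 0x70 (blk 14, set 2) → L1-HIT  vc=[18, 6]
10: 0x65 (blk 12, set 0) → L1-HIT  vc=[18, 6]
11: 0x23 (blk 4, set 0) → MISS  vc=[18, 6, 12]
12: 0x43 (blk 8, set 0) → MISS  vc=[18, 6, 12, 4]
13: 0x21 (blk 4, set 0) → VC-HIT  vc=[18, 6, 12, 8]
14: 0x23 (blk 4, set 0) → L1-HIT  vc=[18, 6, 12, 8]
15: 0x43 (blk 8, set 0) → VC-HIT  vc=[18, 6, 12, 4]
16: 0x25 (blk 4, set 0) → VC-HIT  vc=[18, 6, 12, 8]

SEQ = [MISS, MISS, L1-HIT, L1-HIT, L1-HIT, L1-HIT, MISS, MISS, L1-HIT, L1-HIT, L1-HIT, MISS, MISS, VC-HIT, L1-HIT, VC-HIT, VC-HIT]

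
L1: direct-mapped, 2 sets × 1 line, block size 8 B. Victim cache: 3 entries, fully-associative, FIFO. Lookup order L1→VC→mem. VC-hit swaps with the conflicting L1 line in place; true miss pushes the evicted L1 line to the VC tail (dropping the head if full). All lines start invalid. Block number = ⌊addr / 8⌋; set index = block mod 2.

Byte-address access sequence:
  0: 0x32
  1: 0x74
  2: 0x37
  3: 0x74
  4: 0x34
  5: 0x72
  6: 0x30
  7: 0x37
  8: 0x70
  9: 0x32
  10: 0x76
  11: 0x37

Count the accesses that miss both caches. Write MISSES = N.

0: 0x32 (blk 6, set 0) → MISS  vc=[]
1: 0x74 (blk 14, set 0) → MISS  vc=[6]
2: 0x37 (blk 6, set 0) → VC-HIT  vc=[14]
3: 0x74 (blk 14, set 0) → VC-HIT  vc=[6]
4: 0x34 (blk 6, set 0) → VC-HIT  vc=[14]
5: 0x72 (blk 14, set 0) → VC-HIT  vc=[6]
6: 0x30 (blk 6, set 0) → VC-HIT  vc=[14]
7: 0x37 (blk 6, set 0) → L1-HIT  vc=[14]
8: 0x70 (blk 14, set 0) → VC-HIT  vc=[6]
9: 0x32 (blk 6, set 0) → VC-HIT  vc=[14]
10: 0x76 (blk 14, set 0) → VC-HIT  vc=[6]
11: 0x37 (blk 6, set 0) → VC-HIT  vc=[14]

MISSES = 2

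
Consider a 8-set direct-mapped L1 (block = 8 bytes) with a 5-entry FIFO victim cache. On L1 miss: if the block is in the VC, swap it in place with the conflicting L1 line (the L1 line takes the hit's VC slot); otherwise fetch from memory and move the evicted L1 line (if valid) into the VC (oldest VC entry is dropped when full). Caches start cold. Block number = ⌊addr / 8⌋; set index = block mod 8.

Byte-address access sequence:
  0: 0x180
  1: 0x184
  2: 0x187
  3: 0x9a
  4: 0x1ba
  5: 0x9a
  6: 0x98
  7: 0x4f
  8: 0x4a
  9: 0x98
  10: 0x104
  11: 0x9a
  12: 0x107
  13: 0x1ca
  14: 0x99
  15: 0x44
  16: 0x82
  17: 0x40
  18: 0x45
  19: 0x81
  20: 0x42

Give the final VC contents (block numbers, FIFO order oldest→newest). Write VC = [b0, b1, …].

VC = [48, 9, 32, 16]

  [0] addr=0x180 blk=48 s=0: MISS | VC []
  [1] addr=0x184 blk=48 s=0: L1-HIT | VC []
  [2] addr=0x187 blk=48 s=0: L1-HIT | VC []
  [3] addr=0x9a blk=19 s=3: MISS | VC []
  [4] addr=0x1ba blk=55 s=7: MISS | VC []
  [5] addr=0x9a blk=19 s=3: L1-HIT | VC []
  [6] addr=0x98 blk=19 s=3: L1-HIT | VC []
  [7] addr=0x4f blk=9 s=1: MISS | VC []
  [8] addr=0x4a blk=9 s=1: L1-HIT | VC []
  [9] addr=0x98 blk=19 s=3: L1-HIT | VC []
  [10] addr=0x104 blk=32 s=0: MISS | VC [48]
  [11] addr=0x9a blk=19 s=3: L1-HIT | VC [48]
  [12] addr=0x107 blk=32 s=0: L1-HIT | VC [48]
  [13] addr=0x1ca blk=57 s=1: MISS | VC [48, 9]
  [14] addr=0x99 blk=19 s=3: L1-HIT | VC [48, 9]
  [15] addr=0x44 blk=8 s=0: MISS | VC [48, 9, 32]
  [16] addr=0x82 blk=16 s=0: MISS | VC [48, 9, 32, 8]
  [17] addr=0x40 blk=8 s=0: VC-HIT | VC [48, 9, 32, 16]
  [18] addr=0x45 blk=8 s=0: L1-HIT | VC [48, 9, 32, 16]
  [19] addr=0x81 blk=16 s=0: VC-HIT | VC [48, 9, 32, 8]
  [20] addr=0x42 blk=8 s=0: VC-HIT | VC [48, 9, 32, 16]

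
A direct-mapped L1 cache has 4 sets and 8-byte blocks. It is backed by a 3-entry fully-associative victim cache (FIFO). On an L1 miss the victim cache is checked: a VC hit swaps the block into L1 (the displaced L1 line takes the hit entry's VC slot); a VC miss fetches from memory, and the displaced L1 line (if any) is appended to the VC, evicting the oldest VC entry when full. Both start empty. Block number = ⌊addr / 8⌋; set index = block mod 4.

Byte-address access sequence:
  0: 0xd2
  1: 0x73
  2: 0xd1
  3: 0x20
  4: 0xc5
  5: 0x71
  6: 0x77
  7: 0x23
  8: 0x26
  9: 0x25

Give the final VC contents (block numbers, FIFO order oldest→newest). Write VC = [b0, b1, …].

0: 0xd2 (blk 26, set 2) → MISS  vc=[]
1: 0x73 (blk 14, set 2) → MISS  vc=[26]
2: 0xd1 (blk 26, set 2) → VC-HIT  vc=[14]
3: 0x20 (blk 4, set 0) → MISS  vc=[14]
4: 0xc5 (blk 24, set 0) → MISS  vc=[14, 4]
5: 0x71 (blk 14, set 2) → VC-HIT  vc=[26, 4]
6: 0x77 (blk 14, set 2) → L1-HIT  vc=[26, 4]
7: 0x23 (blk 4, set 0) → VC-HIT  vc=[26, 24]
8: 0x26 (blk 4, set 0) → L1-HIT  vc=[26, 24]
9: 0x25 (blk 4, set 0) → L1-HIT  vc=[26, 24]

VC = [26, 24]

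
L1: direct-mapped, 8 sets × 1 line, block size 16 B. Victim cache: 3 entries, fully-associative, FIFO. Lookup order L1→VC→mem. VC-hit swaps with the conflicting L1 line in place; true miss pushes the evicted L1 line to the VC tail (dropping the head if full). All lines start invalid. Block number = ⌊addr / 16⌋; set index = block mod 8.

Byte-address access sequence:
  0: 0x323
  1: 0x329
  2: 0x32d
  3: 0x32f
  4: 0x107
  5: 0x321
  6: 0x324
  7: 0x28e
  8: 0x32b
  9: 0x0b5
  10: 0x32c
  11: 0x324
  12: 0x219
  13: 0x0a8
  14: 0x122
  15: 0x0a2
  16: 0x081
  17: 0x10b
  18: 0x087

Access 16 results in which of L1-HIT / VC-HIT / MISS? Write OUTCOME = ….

OUTCOME = MISS

0: 0x323 (blk 50, set 2) → MISS  vc=[]
1: 0x329 (blk 50, set 2) → L1-HIT  vc=[]
2: 0x32d (blk 50, set 2) → L1-HIT  vc=[]
3: 0x32f (blk 50, set 2) → L1-HIT  vc=[]
4: 0x107 (blk 16, set 0) → MISS  vc=[]
5: 0x321 (blk 50, set 2) → L1-HIT  vc=[]
6: 0x324 (blk 50, set 2) → L1-HIT  vc=[]
7: 0x28e (blk 40, set 0) → MISS  vc=[16]
8: 0x32b (blk 50, set 2) → L1-HIT  vc=[16]
9: 0xb5 (blk 11, set 3) → MISS  vc=[16]
10: 0x32c (blk 50, set 2) → L1-HIT  vc=[16]
11: 0x324 (blk 50, set 2) → L1-HIT  vc=[16]
12: 0x219 (blk 33, set 1) → MISS  vc=[16]
13: 0xa8 (blk 10, set 2) → MISS  vc=[16, 50]
14: 0x122 (blk 18, set 2) → MISS  vc=[16, 50, 10]
15: 0xa2 (blk 10, set 2) → VC-HIT  vc=[16, 50, 18]
16: 0x81 (blk 8, set 0) → MISS  vc=[50, 18, 40]
17: 0x10b (blk 16, set 0) → MISS  vc=[18, 40, 8]
18: 0x87 (blk 8, set 0) → VC-HIT  vc=[18, 40, 16]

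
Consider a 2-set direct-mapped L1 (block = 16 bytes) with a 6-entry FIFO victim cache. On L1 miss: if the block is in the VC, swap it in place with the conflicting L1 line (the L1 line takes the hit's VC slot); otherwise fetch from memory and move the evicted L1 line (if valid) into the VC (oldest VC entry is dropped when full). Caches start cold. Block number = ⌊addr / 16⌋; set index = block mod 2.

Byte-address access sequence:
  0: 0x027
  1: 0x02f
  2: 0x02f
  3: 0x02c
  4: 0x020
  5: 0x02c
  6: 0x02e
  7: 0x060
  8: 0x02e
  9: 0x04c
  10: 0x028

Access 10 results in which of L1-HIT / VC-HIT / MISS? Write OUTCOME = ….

0: 0x27 (blk 2, set 0) → MISS  vc=[]
1: 0x2f (blk 2, set 0) → L1-HIT  vc=[]
2: 0x2f (blk 2, set 0) → L1-HIT  vc=[]
3: 0x2c (blk 2, set 0) → L1-HIT  vc=[]
4: 0x20 (blk 2, set 0) → L1-HIT  vc=[]
5: 0x2c (blk 2, set 0) → L1-HIT  vc=[]
6: 0x2e (blk 2, set 0) → L1-HIT  vc=[]
7: 0x60 (blk 6, set 0) → MISS  vc=[2]
8: 0x2e (blk 2, set 0) → VC-HIT  vc=[6]
9: 0x4c (blk 4, set 0) → MISS  vc=[6, 2]
10: 0x28 (blk 2, set 0) → VC-HIT  vc=[6, 4]

OUTCOME = VC-HIT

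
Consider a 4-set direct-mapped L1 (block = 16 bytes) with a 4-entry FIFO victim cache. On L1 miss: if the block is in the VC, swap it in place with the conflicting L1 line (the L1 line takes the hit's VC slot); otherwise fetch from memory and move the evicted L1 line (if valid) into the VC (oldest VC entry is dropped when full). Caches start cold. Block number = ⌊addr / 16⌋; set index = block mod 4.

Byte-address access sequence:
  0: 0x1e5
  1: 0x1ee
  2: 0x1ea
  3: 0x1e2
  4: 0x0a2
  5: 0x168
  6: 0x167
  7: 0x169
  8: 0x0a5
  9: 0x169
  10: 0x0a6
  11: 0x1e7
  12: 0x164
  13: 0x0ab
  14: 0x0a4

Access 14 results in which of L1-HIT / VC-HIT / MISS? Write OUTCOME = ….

0: 0x1e5 (blk 30, set 2) → MISS  vc=[]
1: 0x1ee (blk 30, set 2) → L1-HIT  vc=[]
2: 0x1ea (blk 30, set 2) → L1-HIT  vc=[]
3: 0x1e2 (blk 30, set 2) → L1-HIT  vc=[]
4: 0xa2 (blk 10, set 2) → MISS  vc=[30]
5: 0x168 (blk 22, set 2) → MISS  vc=[30, 10]
6: 0x167 (blk 22, set 2) → L1-HIT  vc=[30, 10]
7: 0x169 (blk 22, set 2) → L1-HIT  vc=[30, 10]
8: 0xa5 (blk 10, set 2) → VC-HIT  vc=[30, 22]
9: 0x169 (blk 22, set 2) → VC-HIT  vc=[30, 10]
10: 0xa6 (blk 10, set 2) → VC-HIT  vc=[30, 22]
11: 0x1e7 (blk 30, set 2) → VC-HIT  vc=[10, 22]
12: 0x164 (blk 22, set 2) → VC-HIT  vc=[10, 30]
13: 0xab (blk 10, set 2) → VC-HIT  vc=[22, 30]
14: 0xa4 (blk 10, set 2) → L1-HIT  vc=[22, 30]

OUTCOME = L1-HIT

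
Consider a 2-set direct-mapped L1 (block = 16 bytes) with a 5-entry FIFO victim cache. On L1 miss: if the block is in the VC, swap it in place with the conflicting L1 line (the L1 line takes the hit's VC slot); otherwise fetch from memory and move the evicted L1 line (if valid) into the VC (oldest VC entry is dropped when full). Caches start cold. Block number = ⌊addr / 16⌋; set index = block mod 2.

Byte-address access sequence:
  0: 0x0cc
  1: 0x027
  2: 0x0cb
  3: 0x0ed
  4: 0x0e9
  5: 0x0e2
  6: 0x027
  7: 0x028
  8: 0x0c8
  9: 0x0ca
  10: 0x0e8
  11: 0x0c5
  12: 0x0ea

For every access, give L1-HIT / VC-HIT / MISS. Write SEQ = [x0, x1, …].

0: 0xcc (blk 12, set 0) → MISS  vc=[]
1: 0x27 (blk 2, set 0) → MISS  vc=[12]
2: 0xcb (blk 12, set 0) → VC-HIT  vc=[2]
3: 0xed (blk 14, set 0) → MISS  vc=[2, 12]
4: 0xe9 (blk 14, set 0) → L1-HIT  vc=[2, 12]
5: 0xe2 (blk 14, set 0) → L1-HIT  vc=[2, 12]
6: 0x27 (blk 2, set 0) → VC-HIT  vc=[14, 12]
7: 0x28 (blk 2, set 0) → L1-HIT  vc=[14, 12]
8: 0xc8 (blk 12, set 0) → VC-HIT  vc=[14, 2]
9: 0xca (blk 12, set 0) → L1-HIT  vc=[14, 2]
10: 0xe8 (blk 14, set 0) → VC-HIT  vc=[12, 2]
11: 0xc5 (blk 12, set 0) → VC-HIT  vc=[14, 2]
12: 0xea (blk 14, set 0) → VC-HIT  vc=[12, 2]

SEQ = [MISS, MISS, VC-HIT, MISS, L1-HIT, L1-HIT, VC-HIT, L1-HIT, VC-HIT, L1-HIT, VC-HIT, VC-HIT, VC-HIT]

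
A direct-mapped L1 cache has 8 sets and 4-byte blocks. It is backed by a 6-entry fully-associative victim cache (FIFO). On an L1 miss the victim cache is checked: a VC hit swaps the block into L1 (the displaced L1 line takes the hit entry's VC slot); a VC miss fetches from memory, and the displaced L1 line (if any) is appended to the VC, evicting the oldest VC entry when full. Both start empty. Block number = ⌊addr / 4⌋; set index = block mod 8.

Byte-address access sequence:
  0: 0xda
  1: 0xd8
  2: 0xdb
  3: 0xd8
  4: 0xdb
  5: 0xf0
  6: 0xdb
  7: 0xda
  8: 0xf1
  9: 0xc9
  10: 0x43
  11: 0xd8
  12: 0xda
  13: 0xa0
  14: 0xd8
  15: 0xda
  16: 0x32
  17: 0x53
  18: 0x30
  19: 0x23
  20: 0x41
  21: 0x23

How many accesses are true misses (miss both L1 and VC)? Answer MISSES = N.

MISSES = 8

  [0] addr=0xda blk=54 s=6: MISS | VC []
  [1] addr=0xd8 blk=54 s=6: L1-HIT | VC []
  [2] addr=0xdb blk=54 s=6: L1-HIT | VC []
  [3] addr=0xd8 blk=54 s=6: L1-HIT | VC []
  [4] addr=0xdb blk=54 s=6: L1-HIT | VC []
  [5] addr=0xf0 blk=60 s=4: MISS | VC []
  [6] addr=0xdb blk=54 s=6: L1-HIT | VC []
  [7] addr=0xda blk=54 s=6: L1-HIT | VC []
  [8] addr=0xf1 blk=60 s=4: L1-HIT | VC []
  [9] addr=0xc9 blk=50 s=2: MISS | VC []
  [10] addr=0x43 blk=16 s=0: MISS | VC []
  [11] addr=0xd8 blk=54 s=6: L1-HIT | VC []
  [12] addr=0xda blk=54 s=6: L1-HIT | VC []
  [13] addr=0xa0 blk=40 s=0: MISS | VC [16]
  [14] addr=0xd8 blk=54 s=6: L1-HIT | VC [16]
  [15] addr=0xda blk=54 s=6: L1-HIT | VC [16]
  [16] addr=0x32 blk=12 s=4: MISS | VC [16, 60]
  [17] addr=0x53 blk=20 s=4: MISS | VC [16, 60, 12]
  [18] addr=0x30 blk=12 s=4: VC-HIT | VC [16, 60, 20]
  [19] addr=0x23 blk=8 s=0: MISS | VC [16, 60, 20, 40]
  [20] addr=0x41 blk=16 s=0: VC-HIT | VC [8, 60, 20, 40]
  [21] addr=0x23 blk=8 s=0: VC-HIT | VC [16, 60, 20, 40]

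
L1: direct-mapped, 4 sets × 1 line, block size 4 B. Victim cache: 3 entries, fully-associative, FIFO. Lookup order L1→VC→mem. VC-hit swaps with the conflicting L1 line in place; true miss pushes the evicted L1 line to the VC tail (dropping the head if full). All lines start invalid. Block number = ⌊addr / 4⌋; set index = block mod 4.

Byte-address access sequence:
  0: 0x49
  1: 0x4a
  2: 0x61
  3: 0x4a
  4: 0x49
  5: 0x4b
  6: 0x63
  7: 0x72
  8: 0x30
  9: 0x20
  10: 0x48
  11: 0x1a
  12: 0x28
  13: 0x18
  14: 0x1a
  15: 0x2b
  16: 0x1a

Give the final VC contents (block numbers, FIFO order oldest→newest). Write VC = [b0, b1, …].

0: 0x49 (blk 18, set 2) → MISS  vc=[]
1: 0x4a (blk 18, set 2) → L1-HIT  vc=[]
2: 0x61 (blk 24, set 0) → MISS  vc=[]
3: 0x4a (blk 18, set 2) → L1-HIT  vc=[]
4: 0x49 (blk 18, set 2) → L1-HIT  vc=[]
5: 0x4b (blk 18, set 2) → L1-HIT  vc=[]
6: 0x63 (blk 24, set 0) → L1-HIT  vc=[]
7: 0x72 (blk 28, set 0) → MISS  vc=[24]
8: 0x30 (blk 12, set 0) → MISS  vc=[24, 28]
9: 0x20 (blk 8, set 0) → MISS  vc=[24, 28, 12]
10: 0x48 (blk 18, set 2) → L1-HIT  vc=[24, 28, 12]
11: 0x1a (blk 6, set 2) → MISS  vc=[28, 12, 18]
12: 0x28 (blk 10, set 2) → MISS  vc=[12, 18, 6]
13: 0x18 (blk 6, set 2) → VC-HIT  vc=[12, 18, 10]
14: 0x1a (blk 6, set 2) → L1-HIT  vc=[12, 18, 10]
15: 0x2b (blk 10, set 2) → VC-HIT  vc=[12, 18, 6]
16: 0x1a (blk 6, set 2) → VC-HIT  vc=[12, 18, 10]

VC = [12, 18, 10]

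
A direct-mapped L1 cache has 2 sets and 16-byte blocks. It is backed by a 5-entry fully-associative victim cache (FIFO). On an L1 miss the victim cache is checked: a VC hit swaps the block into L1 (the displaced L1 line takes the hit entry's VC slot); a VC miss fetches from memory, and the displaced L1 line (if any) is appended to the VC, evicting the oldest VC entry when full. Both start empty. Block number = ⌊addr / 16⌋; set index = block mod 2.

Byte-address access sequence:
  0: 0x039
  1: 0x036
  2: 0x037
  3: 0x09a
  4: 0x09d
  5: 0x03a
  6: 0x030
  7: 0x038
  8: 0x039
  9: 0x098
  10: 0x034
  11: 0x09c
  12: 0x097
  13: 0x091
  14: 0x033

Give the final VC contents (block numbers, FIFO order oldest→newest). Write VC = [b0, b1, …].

VC = [9]

#0 0x39→b3/s1 MISS; vc=[]
#1 0x36→b3/s1 L1-HIT; vc=[]
#2 0x37→b3/s1 L1-HIT; vc=[]
#3 0x9a→b9/s1 MISS; vc=[3]
#4 0x9d→b9/s1 L1-HIT; vc=[3]
#5 0x3a→b3/s1 VC-HIT; vc=[9]
#6 0x30→b3/s1 L1-HIT; vc=[9]
#7 0x38→b3/s1 L1-HIT; vc=[9]
#8 0x39→b3/s1 L1-HIT; vc=[9]
#9 0x98→b9/s1 VC-HIT; vc=[3]
#10 0x34→b3/s1 VC-HIT; vc=[9]
#11 0x9c→b9/s1 VC-HIT; vc=[3]
#12 0x97→b9/s1 L1-HIT; vc=[3]
#13 0x91→b9/s1 L1-HIT; vc=[3]
#14 0x33→b3/s1 VC-HIT; vc=[9]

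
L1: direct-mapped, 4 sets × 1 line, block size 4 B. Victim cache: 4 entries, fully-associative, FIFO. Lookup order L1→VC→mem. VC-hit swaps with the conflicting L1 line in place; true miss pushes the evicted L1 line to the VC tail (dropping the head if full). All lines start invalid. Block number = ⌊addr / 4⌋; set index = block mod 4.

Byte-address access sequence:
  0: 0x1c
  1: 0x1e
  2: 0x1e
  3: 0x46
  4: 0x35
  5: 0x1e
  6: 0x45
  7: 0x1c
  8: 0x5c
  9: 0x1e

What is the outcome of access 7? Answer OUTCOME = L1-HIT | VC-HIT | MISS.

  [0] addr=0x1c blk=7 s=3: MISS | VC []
  [1] addr=0x1e blk=7 s=3: L1-HIT | VC []
  [2] addr=0x1e blk=7 s=3: L1-HIT | VC []
  [3] addr=0x46 blk=17 s=1: MISS | VC []
  [4] addr=0x35 blk=13 s=1: MISS | VC [17]
  [5] addr=0x1e blk=7 s=3: L1-HIT | VC [17]
  [6] addr=0x45 blk=17 s=1: VC-HIT | VC [13]
  [7] addr=0x1c blk=7 s=3: L1-HIT | VC [13]
  [8] addr=0x5c blk=23 s=3: MISS | VC [13, 7]
  [9] addr=0x1e blk=7 s=3: VC-HIT | VC [13, 23]

OUTCOME = L1-HIT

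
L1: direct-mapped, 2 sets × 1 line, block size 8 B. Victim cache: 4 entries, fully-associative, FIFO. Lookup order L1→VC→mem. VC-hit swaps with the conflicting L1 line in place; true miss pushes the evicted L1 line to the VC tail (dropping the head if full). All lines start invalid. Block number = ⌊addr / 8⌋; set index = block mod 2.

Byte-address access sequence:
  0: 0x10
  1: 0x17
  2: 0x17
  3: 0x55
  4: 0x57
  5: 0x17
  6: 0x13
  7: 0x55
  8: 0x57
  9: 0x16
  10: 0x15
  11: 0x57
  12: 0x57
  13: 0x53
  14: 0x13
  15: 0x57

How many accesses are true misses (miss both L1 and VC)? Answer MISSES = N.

  [0] addr=0x10 blk=2 s=0: MISS | VC []
  [1] addr=0x17 blk=2 s=0: L1-HIT | VC []
  [2] addr=0x17 blk=2 s=0: L1-HIT | VC []
  [3] addr=0x55 blk=10 s=0: MISS | VC [2]
  [4] addr=0x57 blk=10 s=0: L1-HIT | VC [2]
  [5] addr=0x17 blk=2 s=0: VC-HIT | VC [10]
  [6] addr=0x13 blk=2 s=0: L1-HIT | VC [10]
  [7] addr=0x55 blk=10 s=0: VC-HIT | VC [2]
  [8] addr=0x57 blk=10 s=0: L1-HIT | VC [2]
  [9] addr=0x16 blk=2 s=0: VC-HIT | VC [10]
  [10] addr=0x15 blk=2 s=0: L1-HIT | VC [10]
  [11] addr=0x57 blk=10 s=0: VC-HIT | VC [2]
  [12] addr=0x57 blk=10 s=0: L1-HIT | VC [2]
  [13] addr=0x53 blk=10 s=0: L1-HIT | VC [2]
  [14] addr=0x13 blk=2 s=0: VC-HIT | VC [10]
  [15] addr=0x57 blk=10 s=0: VC-HIT | VC [2]

MISSES = 2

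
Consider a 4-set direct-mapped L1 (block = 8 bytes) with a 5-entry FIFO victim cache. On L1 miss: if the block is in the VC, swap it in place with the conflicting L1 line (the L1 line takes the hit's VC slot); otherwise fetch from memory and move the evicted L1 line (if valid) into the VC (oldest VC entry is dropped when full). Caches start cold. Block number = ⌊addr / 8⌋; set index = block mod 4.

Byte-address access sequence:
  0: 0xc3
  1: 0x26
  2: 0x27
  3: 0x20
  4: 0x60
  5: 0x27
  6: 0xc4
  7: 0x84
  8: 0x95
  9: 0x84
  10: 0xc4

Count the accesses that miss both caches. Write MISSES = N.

MISSES = 5

0: 0xc3 (blk 24, set 0) → MISS  vc=[]
1: 0x26 (blk 4, set 0) → MISS  vc=[24]
2: 0x27 (blk 4, set 0) → L1-HIT  vc=[24]
3: 0x20 (blk 4, set 0) → L1-HIT  vc=[24]
4: 0x60 (blk 12, set 0) → MISS  vc=[24, 4]
5: 0x27 (blk 4, set 0) → VC-HIT  vc=[24, 12]
6: 0xc4 (blk 24, set 0) → VC-HIT  vc=[4, 12]
7: 0x84 (blk 16, set 0) → MISS  vc=[4, 12, 24]
8: 0x95 (blk 18, set 2) → MISS  vc=[4, 12, 24]
9: 0x84 (blk 16, set 0) → L1-HIT  vc=[4, 12, 24]
10: 0xc4 (blk 24, set 0) → VC-HIT  vc=[4, 12, 16]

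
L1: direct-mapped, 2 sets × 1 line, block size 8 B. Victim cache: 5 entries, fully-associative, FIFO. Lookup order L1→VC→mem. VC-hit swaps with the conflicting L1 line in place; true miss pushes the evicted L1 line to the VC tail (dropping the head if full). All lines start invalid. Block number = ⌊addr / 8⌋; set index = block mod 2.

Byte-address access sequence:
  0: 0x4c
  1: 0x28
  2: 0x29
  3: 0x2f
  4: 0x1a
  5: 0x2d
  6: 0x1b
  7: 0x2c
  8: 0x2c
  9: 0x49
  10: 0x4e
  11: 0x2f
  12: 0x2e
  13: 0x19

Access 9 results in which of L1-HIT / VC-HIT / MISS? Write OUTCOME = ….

0: 0x4c (blk 9, set 1) → MISS  vc=[]
1: 0x28 (blk 5, set 1) → MISS  vc=[9]
2: 0x29 (blk 5, set 1) → L1-HIT  vc=[9]
3: 0x2f (blk 5, set 1) → L1-HIT  vc=[9]
4: 0x1a (blk 3, set 1) → MISS  vc=[9, 5]
5: 0x2d (blk 5, set 1) → VC-HIT  vc=[9, 3]
6: 0x1b (blk 3, set 1) → VC-HIT  vc=[9, 5]
7: 0x2c (blk 5, set 1) → VC-HIT  vc=[9, 3]
8: 0x2c (blk 5, set 1) → L1-HIT  vc=[9, 3]
9: 0x49 (blk 9, set 1) → VC-HIT  vc=[5, 3]
10: 0x4e (blk 9, set 1) → L1-HIT  vc=[5, 3]
11: 0x2f (blk 5, set 1) → VC-HIT  vc=[9, 3]
12: 0x2e (blk 5, set 1) → L1-HIT  vc=[9, 3]
13: 0x19 (blk 3, set 1) → VC-HIT  vc=[9, 5]

OUTCOME = VC-HIT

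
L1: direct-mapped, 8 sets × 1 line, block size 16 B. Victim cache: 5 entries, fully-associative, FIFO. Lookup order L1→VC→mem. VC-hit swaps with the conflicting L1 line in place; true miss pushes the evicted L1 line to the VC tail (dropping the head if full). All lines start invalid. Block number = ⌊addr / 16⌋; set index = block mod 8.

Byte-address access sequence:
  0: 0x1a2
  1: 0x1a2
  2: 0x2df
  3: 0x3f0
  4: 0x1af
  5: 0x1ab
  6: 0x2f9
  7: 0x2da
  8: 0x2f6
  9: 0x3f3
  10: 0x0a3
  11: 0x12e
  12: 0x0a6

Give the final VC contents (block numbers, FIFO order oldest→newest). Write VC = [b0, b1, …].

VC = [47, 26, 18]

  [0] addr=0x1a2 blk=26 s=2: MISS | VC []
  [1] addr=0x1a2 blk=26 s=2: L1-HIT | VC []
  [2] addr=0x2df blk=45 s=5: MISS | VC []
  [3] addr=0x3f0 blk=63 s=7: MISS | VC []
  [4] addr=0x1af blk=26 s=2: L1-HIT | VC []
  [5] addr=0x1ab blk=26 s=2: L1-HIT | VC []
  [6] addr=0x2f9 blk=47 s=7: MISS | VC [63]
  [7] addr=0x2da blk=45 s=5: L1-HIT | VC [63]
  [8] addr=0x2f6 blk=47 s=7: L1-HIT | VC [63]
  [9] addr=0x3f3 blk=63 s=7: VC-HIT | VC [47]
  [10] addr=0xa3 blk=10 s=2: MISS | VC [47, 26]
  [11] addr=0x12e blk=18 s=2: MISS | VC [47, 26, 10]
  [12] addr=0xa6 blk=10 s=2: VC-HIT | VC [47, 26, 18]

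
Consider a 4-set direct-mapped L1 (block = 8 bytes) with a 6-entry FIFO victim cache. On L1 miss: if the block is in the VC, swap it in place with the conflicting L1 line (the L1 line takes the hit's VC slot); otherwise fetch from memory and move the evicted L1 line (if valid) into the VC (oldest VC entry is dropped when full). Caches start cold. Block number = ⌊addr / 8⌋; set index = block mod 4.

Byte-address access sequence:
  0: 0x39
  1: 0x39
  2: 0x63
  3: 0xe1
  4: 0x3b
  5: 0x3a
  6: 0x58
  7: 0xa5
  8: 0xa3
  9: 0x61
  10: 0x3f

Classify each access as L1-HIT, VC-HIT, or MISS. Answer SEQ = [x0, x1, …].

0: 0x39 (blk 7, set 3) → MISS  vc=[]
1: 0x39 (blk 7, set 3) → L1-HIT  vc=[]
2: 0x63 (blk 12, set 0) → MISS  vc=[]
3: 0xe1 (blk 28, set 0) → MISS  vc=[12]
4: 0x3b (blk 7, set 3) → L1-HIT  vc=[12]
5: 0x3a (blk 7, set 3) → L1-HIT  vc=[12]
6: 0x58 (blk 11, set 3) → MISS  vc=[12, 7]
7: 0xa5 (blk 20, set 0) → MISS  vc=[12, 7, 28]
8: 0xa3 (blk 20, set 0) → L1-HIT  vc=[12, 7, 28]
9: 0x61 (blk 12, set 0) → VC-HIT  vc=[20, 7, 28]
10: 0x3f (blk 7, set 3) → VC-HIT  vc=[20, 11, 28]

SEQ = [MISS, L1-HIT, MISS, MISS, L1-HIT, L1-HIT, MISS, MISS, L1-HIT, VC-HIT, VC-HIT]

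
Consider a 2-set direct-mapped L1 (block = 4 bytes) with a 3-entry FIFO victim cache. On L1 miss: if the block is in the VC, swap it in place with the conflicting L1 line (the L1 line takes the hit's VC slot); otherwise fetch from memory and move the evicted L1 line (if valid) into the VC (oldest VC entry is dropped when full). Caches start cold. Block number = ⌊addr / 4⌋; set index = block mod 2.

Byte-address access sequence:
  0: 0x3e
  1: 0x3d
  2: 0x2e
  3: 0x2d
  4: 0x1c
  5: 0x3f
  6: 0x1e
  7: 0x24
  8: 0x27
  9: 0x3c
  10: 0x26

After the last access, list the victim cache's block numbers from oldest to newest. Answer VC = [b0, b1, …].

  [0] addr=0x3e blk=15 s=1: MISS | VC []
  [1] addr=0x3d blk=15 s=1: L1-HIT | VC []
  [2] addr=0x2e blk=11 s=1: MISS | VC [15]
  [3] addr=0x2d blk=11 s=1: L1-HIT | VC [15]
  [4] addr=0x1c blk=7 s=1: MISS | VC [15, 11]
  [5] addr=0x3f blk=15 s=1: VC-HIT | VC [7, 11]
  [6] addr=0x1e blk=7 s=1: VC-HIT | VC [15, 11]
  [7] addr=0x24 blk=9 s=1: MISS | VC [15, 11, 7]
  [8] addr=0x27 blk=9 s=1: L1-HIT | VC [15, 11, 7]
  [9] addr=0x3c blk=15 s=1: VC-HIT | VC [9, 11, 7]
  [10] addr=0x26 blk=9 s=1: VC-HIT | VC [15, 11, 7]

VC = [15, 11, 7]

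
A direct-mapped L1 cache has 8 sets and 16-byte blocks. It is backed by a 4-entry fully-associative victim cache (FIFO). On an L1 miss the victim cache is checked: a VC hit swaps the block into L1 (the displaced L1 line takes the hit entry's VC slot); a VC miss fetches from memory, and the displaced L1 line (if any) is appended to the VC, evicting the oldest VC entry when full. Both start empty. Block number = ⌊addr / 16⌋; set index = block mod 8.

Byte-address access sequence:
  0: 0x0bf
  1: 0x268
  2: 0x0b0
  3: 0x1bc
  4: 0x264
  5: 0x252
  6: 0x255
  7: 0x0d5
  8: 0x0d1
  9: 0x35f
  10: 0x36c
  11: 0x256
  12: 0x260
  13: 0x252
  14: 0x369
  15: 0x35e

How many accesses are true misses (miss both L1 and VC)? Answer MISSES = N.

MISSES = 7

  [0] addr=0xbf blk=11 s=3: MISS | VC []
  [1] addr=0x268 blk=38 s=6: MISS | VC []
  [2] addr=0xb0 blk=11 s=3: L1-HIT | VC []
  [3] addr=0x1bc blk=27 s=3: MISS | VC [11]
  [4] addr=0x264 blk=38 s=6: L1-HIT | VC [11]
  [5] addr=0x252 blk=37 s=5: MISS | VC [11]
  [6] addr=0x255 blk=37 s=5: L1-HIT | VC [11]
  [7] addr=0xd5 blk=13 s=5: MISS | VC [11, 37]
  [8] addr=0xd1 blk=13 s=5: L1-HIT | VC [11, 37]
  [9] addr=0x35f blk=53 s=5: MISS | VC [11, 37, 13]
  [10] addr=0x36c blk=54 s=6: MISS | VC [11, 37, 13, 38]
  [11] addr=0x256 blk=37 s=5: VC-HIT | VC [11, 53, 13, 38]
  [12] addr=0x260 blk=38 s=6: VC-HIT | VC [11, 53, 13, 54]
  [13] addr=0x252 blk=37 s=5: L1-HIT | VC [11, 53, 13, 54]
  [14] addr=0x369 blk=54 s=6: VC-HIT | VC [11, 53, 13, 38]
  [15] addr=0x35e blk=53 s=5: VC-HIT | VC [11, 37, 13, 38]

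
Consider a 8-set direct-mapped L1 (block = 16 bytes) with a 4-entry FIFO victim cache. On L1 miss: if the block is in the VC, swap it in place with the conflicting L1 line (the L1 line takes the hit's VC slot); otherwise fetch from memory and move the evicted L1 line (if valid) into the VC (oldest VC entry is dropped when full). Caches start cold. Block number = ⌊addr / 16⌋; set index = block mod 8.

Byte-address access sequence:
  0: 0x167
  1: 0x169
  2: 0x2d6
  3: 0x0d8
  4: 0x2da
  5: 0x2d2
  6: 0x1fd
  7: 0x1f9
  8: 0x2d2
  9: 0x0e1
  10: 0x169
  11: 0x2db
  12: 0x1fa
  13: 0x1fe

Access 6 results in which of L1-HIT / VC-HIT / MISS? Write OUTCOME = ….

  [0] addr=0x167 blk=22 s=6: MISS | VC []
  [1] addr=0x169 blk=22 s=6: L1-HIT | VC []
  [2] addr=0x2d6 blk=45 s=5: MISS | VC []
  [3] addr=0xd8 blk=13 s=5: MISS | VC [45]
  [4] addr=0x2da blk=45 s=5: VC-HIT | VC [13]
  [5] addr=0x2d2 blk=45 s=5: L1-HIT | VC [13]
  [6] addr=0x1fd blk=31 s=7: MISS | VC [13]
  [7] addr=0x1f9 blk=31 s=7: L1-HIT | VC [13]
  [8] addr=0x2d2 blk=45 s=5: L1-HIT | VC [13]
  [9] addr=0xe1 blk=14 s=6: MISS | VC [13, 22]
  [10] addr=0x169 blk=22 s=6: VC-HIT | VC [13, 14]
  [11] addr=0x2db blk=45 s=5: L1-HIT | VC [13, 14]
  [12] addr=0x1fa blk=31 s=7: L1-HIT | VC [13, 14]
  [13] addr=0x1fe blk=31 s=7: L1-HIT | VC [13, 14]

OUTCOME = MISS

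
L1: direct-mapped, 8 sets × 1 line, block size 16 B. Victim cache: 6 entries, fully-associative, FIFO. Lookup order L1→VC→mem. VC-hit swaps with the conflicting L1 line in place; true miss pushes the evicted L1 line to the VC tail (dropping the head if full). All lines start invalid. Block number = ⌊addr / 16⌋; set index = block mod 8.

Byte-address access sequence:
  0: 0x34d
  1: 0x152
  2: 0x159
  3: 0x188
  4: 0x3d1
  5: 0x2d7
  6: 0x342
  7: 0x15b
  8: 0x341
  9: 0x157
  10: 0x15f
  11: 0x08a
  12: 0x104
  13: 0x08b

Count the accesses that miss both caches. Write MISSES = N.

#0 0x34d→b52/s4 MISS; vc=[]
#1 0x152→b21/s5 MISS; vc=[]
#2 0x159→b21/s5 L1-HIT; vc=[]
#3 0x188→b24/s0 MISS; vc=[]
#4 0x3d1→b61/s5 MISS; vc=[21]
#5 0x2d7→b45/s5 MISS; vc=[21,61]
#6 0x342→b52/s4 L1-HIT; vc=[21,61]
#7 0x15b→b21/s5 VC-HIT; vc=[45,61]
#8 0x341→b52/s4 L1-HIT; vc=[45,61]
#9 0x157→b21/s5 L1-HIT; vc=[45,61]
#10 0x15f→b21/s5 L1-HIT; vc=[45,61]
#11 0x8a→b8/s0 MISS; vc=[45,61,24]
#12 0x104→b16/s0 MISS; vc=[45,61,24,8]
#13 0x8b→b8/s0 VC-HIT; vc=[45,61,24,16]

MISSES = 7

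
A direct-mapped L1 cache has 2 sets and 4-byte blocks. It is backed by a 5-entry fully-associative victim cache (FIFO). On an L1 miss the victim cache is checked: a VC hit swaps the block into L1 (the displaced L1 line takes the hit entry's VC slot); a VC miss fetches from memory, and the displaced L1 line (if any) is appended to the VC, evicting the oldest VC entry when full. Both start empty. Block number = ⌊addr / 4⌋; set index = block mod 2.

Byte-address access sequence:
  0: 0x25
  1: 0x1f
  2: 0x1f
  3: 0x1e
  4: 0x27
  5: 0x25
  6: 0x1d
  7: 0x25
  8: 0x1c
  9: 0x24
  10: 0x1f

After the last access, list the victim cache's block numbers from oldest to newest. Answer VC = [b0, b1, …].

VC = [9]

0: 0x25 (blk 9, set 1) → MISS  vc=[]
1: 0x1f (blk 7, set 1) → MISS  vc=[9]
2: 0x1f (blk 7, set 1) → L1-HIT  vc=[9]
3: 0x1e (blk 7, set 1) → L1-HIT  vc=[9]
4: 0x27 (blk 9, set 1) → VC-HIT  vc=[7]
5: 0x25 (blk 9, set 1) → L1-HIT  vc=[7]
6: 0x1d (blk 7, set 1) → VC-HIT  vc=[9]
7: 0x25 (blk 9, set 1) → VC-HIT  vc=[7]
8: 0x1c (blk 7, set 1) → VC-HIT  vc=[9]
9: 0x24 (blk 9, set 1) → VC-HIT  vc=[7]
10: 0x1f (blk 7, set 1) → VC-HIT  vc=[9]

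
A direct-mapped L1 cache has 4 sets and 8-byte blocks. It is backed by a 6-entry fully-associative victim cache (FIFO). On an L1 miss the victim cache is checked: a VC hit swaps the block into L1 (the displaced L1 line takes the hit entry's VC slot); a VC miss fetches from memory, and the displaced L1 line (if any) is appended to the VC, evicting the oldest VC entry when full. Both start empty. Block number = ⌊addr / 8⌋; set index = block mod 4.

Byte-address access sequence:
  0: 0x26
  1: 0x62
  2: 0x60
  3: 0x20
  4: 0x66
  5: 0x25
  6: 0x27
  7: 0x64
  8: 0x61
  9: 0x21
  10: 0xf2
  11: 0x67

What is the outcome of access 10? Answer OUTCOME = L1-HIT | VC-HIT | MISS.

OUTCOME = MISS

#0 0x26→b4/s0 MISS; vc=[]
#1 0x62→b12/s0 MISS; vc=[4]
#2 0x60→b12/s0 L1-HIT; vc=[4]
#3 0x20→b4/s0 VC-HIT; vc=[12]
#4 0x66→b12/s0 VC-HIT; vc=[4]
#5 0x25→b4/s0 VC-HIT; vc=[12]
#6 0x27→b4/s0 L1-HIT; vc=[12]
#7 0x64→b12/s0 VC-HIT; vc=[4]
#8 0x61→b12/s0 L1-HIT; vc=[4]
#9 0x21→b4/s0 VC-HIT; vc=[12]
#10 0xf2→b30/s2 MISS; vc=[12]
#11 0x67→b12/s0 VC-HIT; vc=[4]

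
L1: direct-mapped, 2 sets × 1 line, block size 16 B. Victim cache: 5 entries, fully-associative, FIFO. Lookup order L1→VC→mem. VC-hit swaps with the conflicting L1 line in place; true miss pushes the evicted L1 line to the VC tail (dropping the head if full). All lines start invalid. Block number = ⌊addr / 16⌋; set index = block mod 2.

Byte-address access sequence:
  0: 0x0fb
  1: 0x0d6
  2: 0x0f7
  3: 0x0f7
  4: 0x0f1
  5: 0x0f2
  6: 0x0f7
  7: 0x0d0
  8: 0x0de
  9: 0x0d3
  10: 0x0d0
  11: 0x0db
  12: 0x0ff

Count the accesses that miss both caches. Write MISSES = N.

MISSES = 2

0: 0xfb (blk 15, set 1) → MISS  vc=[]
1: 0xd6 (blk 13, set 1) → MISS  vc=[15]
2: 0xf7 (blk 15, set 1) → VC-HIT  vc=[13]
3: 0xf7 (blk 15, set 1) → L1-HIT  vc=[13]
4: 0xf1 (blk 15, set 1) → L1-HIT  vc=[13]
5: 0xf2 (blk 15, set 1) → L1-HIT  vc=[13]
6: 0xf7 (blk 15, set 1) → L1-HIT  vc=[13]
7: 0xd0 (blk 13, set 1) → VC-HIT  vc=[15]
8: 0xde (blk 13, set 1) → L1-HIT  vc=[15]
9: 0xd3 (blk 13, set 1) → L1-HIT  vc=[15]
10: 0xd0 (blk 13, set 1) → L1-HIT  vc=[15]
11: 0xdb (blk 13, set 1) → L1-HIT  vc=[15]
12: 0xff (blk 15, set 1) → VC-HIT  vc=[13]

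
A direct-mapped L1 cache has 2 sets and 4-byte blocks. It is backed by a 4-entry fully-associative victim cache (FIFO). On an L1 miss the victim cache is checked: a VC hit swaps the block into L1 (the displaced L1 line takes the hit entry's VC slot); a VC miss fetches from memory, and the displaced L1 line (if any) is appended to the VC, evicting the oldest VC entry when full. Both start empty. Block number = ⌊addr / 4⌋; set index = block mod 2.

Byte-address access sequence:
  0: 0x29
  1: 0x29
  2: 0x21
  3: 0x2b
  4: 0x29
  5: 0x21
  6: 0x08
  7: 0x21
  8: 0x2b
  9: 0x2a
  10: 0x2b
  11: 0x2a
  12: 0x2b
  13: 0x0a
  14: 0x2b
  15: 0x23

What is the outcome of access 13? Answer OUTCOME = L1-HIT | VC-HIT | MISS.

OUTCOME = VC-HIT

0: 0x29 (blk 10, set 0) → MISS  vc=[]
1: 0x29 (blk 10, set 0) → L1-HIT  vc=[]
2: 0x21 (blk 8, set 0) → MISS  vc=[10]
3: 0x2b (blk 10, set 0) → VC-HIT  vc=[8]
4: 0x29 (blk 10, set 0) → L1-HIT  vc=[8]
5: 0x21 (blk 8, set 0) → VC-HIT  vc=[10]
6: 0x8 (blk 2, set 0) → MISS  vc=[10, 8]
7: 0x21 (blk 8, set 0) → VC-HIT  vc=[10, 2]
8: 0x2b (blk 10, set 0) → VC-HIT  vc=[8, 2]
9: 0x2a (blk 10, set 0) → L1-HIT  vc=[8, 2]
10: 0x2b (blk 10, set 0) → L1-HIT  vc=[8, 2]
11: 0x2a (blk 10, set 0) → L1-HIT  vc=[8, 2]
12: 0x2b (blk 10, set 0) → L1-HIT  vc=[8, 2]
13: 0xa (blk 2, set 0) → VC-HIT  vc=[8, 10]
14: 0x2b (blk 10, set 0) → VC-HIT  vc=[8, 2]
15: 0x23 (blk 8, set 0) → VC-HIT  vc=[10, 2]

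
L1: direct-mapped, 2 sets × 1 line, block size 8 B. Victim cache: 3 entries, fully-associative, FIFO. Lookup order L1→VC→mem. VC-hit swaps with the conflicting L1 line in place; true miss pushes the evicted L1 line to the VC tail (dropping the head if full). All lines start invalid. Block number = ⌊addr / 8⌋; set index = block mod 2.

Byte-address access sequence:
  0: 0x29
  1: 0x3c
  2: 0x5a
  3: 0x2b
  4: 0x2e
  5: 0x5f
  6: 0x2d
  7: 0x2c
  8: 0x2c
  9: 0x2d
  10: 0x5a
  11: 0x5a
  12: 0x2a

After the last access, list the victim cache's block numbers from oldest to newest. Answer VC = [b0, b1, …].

#0 0x29→b5/s1 MISS; vc=[]
#1 0x3c→b7/s1 MISS; vc=[5]
#2 0x5a→b11/s1 MISS; vc=[5,7]
#3 0x2b→b5/s1 VC-HIT; vc=[11,7]
#4 0x2e→b5/s1 L1-HIT; vc=[11,7]
#5 0x5f→b11/s1 VC-HIT; vc=[5,7]
#6 0x2d→b5/s1 VC-HIT; vc=[11,7]
#7 0x2c→b5/s1 L1-HIT; vc=[11,7]
#8 0x2c→b5/s1 L1-HIT; vc=[11,7]
#9 0x2d→b5/s1 L1-HIT; vc=[11,7]
#10 0x5a→b11/s1 VC-HIT; vc=[5,7]
#11 0x5a→b11/s1 L1-HIT; vc=[5,7]
#12 0x2a→b5/s1 VC-HIT; vc=[11,7]

VC = [11, 7]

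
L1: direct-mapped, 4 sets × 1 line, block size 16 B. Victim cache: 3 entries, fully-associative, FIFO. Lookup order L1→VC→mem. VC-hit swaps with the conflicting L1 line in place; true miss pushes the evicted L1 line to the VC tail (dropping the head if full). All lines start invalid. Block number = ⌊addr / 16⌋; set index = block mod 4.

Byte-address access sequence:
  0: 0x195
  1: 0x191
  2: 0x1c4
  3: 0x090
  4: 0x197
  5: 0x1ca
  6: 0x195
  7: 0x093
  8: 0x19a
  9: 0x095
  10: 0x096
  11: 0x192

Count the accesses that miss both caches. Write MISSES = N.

0: 0x195 (blk 25, set 1) → MISS  vc=[]
1: 0x191 (blk 25, set 1) → L1-HIT  vc=[]
2: 0x1c4 (blk 28, set 0) → MISS  vc=[]
3: 0x90 (blk 9, set 1) → MISS  vc=[25]
4: 0x197 (blk 25, set 1) → VC-HIT  vc=[9]
5: 0x1ca (blk 28, set 0) → L1-HIT  vc=[9]
6: 0x195 (blk 25, set 1) → L1-HIT  vc=[9]
7: 0x93 (blk 9, set 1) → VC-HIT  vc=[25]
8: 0x19a (blk 25, set 1) → VC-HIT  vc=[9]
9: 0x95 (blk 9, set 1) → VC-HIT  vc=[25]
10: 0x96 (blk 9, set 1) → L1-HIT  vc=[25]
11: 0x192 (blk 25, set 1) → VC-HIT  vc=[9]

MISSES = 3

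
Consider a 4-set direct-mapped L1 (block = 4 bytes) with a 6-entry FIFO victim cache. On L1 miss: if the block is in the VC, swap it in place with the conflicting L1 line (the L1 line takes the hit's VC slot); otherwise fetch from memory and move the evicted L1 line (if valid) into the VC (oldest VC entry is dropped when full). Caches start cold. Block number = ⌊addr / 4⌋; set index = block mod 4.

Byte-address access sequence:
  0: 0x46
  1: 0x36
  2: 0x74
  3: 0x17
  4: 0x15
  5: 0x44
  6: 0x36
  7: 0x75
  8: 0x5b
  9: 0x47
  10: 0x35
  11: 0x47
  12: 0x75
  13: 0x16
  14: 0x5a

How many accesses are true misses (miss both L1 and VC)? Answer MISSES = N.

0: 0x46 (blk 17, set 1) → MISS  vc=[]
1: 0x36 (blk 13, set 1) → MISS  vc=[17]
2: 0x74 (blk 29, set 1) → MISS  vc=[17, 13]
3: 0x17 (blk 5, set 1) → MISS  vc=[17, 13, 29]
4: 0x15 (blk 5, set 1) → L1-HIT  vc=[17, 13, 29]
5: 0x44 (blk 17, set 1) → VC-HIT  vc=[5, 13, 29]
6: 0x36 (blk 13, set 1) → VC-HIT  vc=[5, 17, 29]
7: 0x75 (blk 29, set 1) → VC-HIT  vc=[5, 17, 13]
8: 0x5b (blk 22, set 2) → MISS  vc=[5, 17, 13]
9: 0x47 (blk 17, set 1) → VC-HIT  vc=[5, 29, 13]
10: 0x35 (blk 13, set 1) → VC-HIT  vc=[5, 29, 17]
11: 0x47 (blk 17, set 1) → VC-HIT  vc=[5, 29, 13]
12: 0x75 (blk 29, set 1) → VC-HIT  vc=[5, 17, 13]
13: 0x16 (blk 5, set 1) → VC-HIT  vc=[29, 17, 13]
14: 0x5a (blk 22, set 2) → L1-HIT  vc=[29, 17, 13]

MISSES = 5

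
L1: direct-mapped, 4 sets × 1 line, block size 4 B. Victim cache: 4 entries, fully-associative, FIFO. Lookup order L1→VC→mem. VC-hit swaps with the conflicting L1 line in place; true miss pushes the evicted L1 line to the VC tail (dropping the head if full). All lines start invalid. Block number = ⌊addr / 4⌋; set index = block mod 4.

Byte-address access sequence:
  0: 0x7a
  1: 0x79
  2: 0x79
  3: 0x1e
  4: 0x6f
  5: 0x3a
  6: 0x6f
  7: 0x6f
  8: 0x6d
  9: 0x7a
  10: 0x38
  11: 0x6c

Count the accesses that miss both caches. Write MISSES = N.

  [0] addr=0x7a blk=30 s=2: MISS | VC []
  [1] addr=0x79 blk=30 s=2: L1-HIT | VC []
  [2] addr=0x79 blk=30 s=2: L1-HIT | VC []
  [3] addr=0x1e blk=7 s=3: MISS | VC []
  [4] addr=0x6f blk=27 s=3: MISS | VC [7]
  [5] addr=0x3a blk=14 s=2: MISS | VC [7, 30]
  [6] addr=0x6f blk=27 s=3: L1-HIT | VC [7, 30]
  [7] addr=0x6f blk=27 s=3: L1-HIT | VC [7, 30]
  [8] addr=0x6d blk=27 s=3: L1-HIT | VC [7, 30]
  [9] addr=0x7a blk=30 s=2: VC-HIT | VC [7, 14]
  [10] addr=0x38 blk=14 s=2: VC-HIT | VC [7, 30]
  [11] addr=0x6c blk=27 s=3: L1-HIT | VC [7, 30]

MISSES = 4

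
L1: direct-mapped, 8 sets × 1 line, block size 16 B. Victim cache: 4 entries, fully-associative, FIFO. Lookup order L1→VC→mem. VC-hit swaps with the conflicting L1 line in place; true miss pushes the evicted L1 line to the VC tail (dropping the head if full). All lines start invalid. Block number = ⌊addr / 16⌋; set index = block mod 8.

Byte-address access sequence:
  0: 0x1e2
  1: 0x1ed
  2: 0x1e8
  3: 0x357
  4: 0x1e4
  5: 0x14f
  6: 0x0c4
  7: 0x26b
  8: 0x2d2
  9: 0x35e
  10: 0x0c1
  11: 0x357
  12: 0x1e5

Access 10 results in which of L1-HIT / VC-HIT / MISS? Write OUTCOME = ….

OUTCOME = L1-HIT

0: 0x1e2 (blk 30, set 6) → MISS  vc=[]
1: 0x1ed (blk 30, set 6) → L1-HIT  vc=[]
2: 0x1e8 (blk 30, set 6) → L1-HIT  vc=[]
3: 0x357 (blk 53, set 5) → MISS  vc=[]
4: 0x1e4 (blk 30, set 6) → L1-HIT  vc=[]
5: 0x14f (blk 20, set 4) → MISS  vc=[]
6: 0xc4 (blk 12, set 4) → MISS  vc=[20]
7: 0x26b (blk 38, set 6) → MISS  vc=[20, 30]
8: 0x2d2 (blk 45, set 5) → MISS  vc=[20, 30, 53]
9: 0x35e (blk 53, set 5) → VC-HIT  vc=[20, 30, 45]
10: 0xc1 (blk 12, set 4) → L1-HIT  vc=[20, 30, 45]
11: 0x357 (blk 53, set 5) → L1-HIT  vc=[20, 30, 45]
12: 0x1e5 (blk 30, set 6) → VC-HIT  vc=[20, 38, 45]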